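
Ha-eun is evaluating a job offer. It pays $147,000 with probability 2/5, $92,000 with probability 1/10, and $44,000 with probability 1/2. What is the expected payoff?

EV = 2/5 × 147000 + 1/10 × 92000 + 1/2 × 44000 = 58800 + 9200 + 22000 = 90000

$90,000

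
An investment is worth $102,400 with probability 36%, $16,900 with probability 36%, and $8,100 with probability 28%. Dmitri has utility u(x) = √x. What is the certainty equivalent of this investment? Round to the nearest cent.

$35,043.84

E[u] = 0.36·√102400 + 0.36·√16900 + 0.28·√8100 = 0.36·320 + 0.36·130 + 0.28·90 = 187.2
CE = (187.2)² = 35043.84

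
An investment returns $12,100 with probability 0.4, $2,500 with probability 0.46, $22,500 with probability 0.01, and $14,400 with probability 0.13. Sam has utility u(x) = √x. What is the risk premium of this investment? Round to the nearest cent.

$1,014.19

E[u] = 0.4·√12100 + 0.46·√2500 + 0.01·√22500 + 0.13·√14400 = 0.4·110 + 0.46·50 + 0.01·150 + 0.13·120 = 84.1
CE = (84.1)² = 7072.81
Risk premium = EV − CE = 8087 − 7072.81 = 1014.19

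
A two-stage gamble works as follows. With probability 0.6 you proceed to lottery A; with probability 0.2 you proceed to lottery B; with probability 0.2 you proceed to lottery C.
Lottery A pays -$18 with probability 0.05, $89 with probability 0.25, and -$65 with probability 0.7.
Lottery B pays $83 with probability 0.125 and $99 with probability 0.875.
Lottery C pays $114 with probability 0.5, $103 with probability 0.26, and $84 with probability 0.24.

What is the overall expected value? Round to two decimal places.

$25.70

EV(A) = 0.05 × (-18) + 0.25 × 89 + 0.7 × (-65) = -0.9 + 22.25 − 45.5 = -24.15
EV(B) = 0.125 × 83 + 0.875 × 99 = 10.375 + 86.625 = 97
EV(C) = 0.5 × 114 + 0.26 × 103 + 0.24 × 84 = 57 + 26.78 + 20.16 = 103.94
Overall = 0.6 × (-24.15) + 0.2 × 97 + 0.2 × 103.94 = -14.49 + 19.4 + 20.788 = 25.698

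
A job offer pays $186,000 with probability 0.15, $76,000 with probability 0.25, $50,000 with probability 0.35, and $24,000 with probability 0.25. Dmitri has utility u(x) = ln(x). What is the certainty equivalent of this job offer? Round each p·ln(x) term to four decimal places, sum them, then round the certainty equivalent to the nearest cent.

E[u] = 0.15·ln(186000) + 0.25·ln(76000) + 0.35·ln(50000) + 0.25·ln(24000) = 1.8200 + 2.8096 + 3.7869 + 2.5215 = 10.9380
CE = e^10.9380 ≈ 56274.68

$56,274.68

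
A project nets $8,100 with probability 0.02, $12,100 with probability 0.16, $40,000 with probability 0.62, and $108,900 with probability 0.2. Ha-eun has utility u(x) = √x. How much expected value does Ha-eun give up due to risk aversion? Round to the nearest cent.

E[u] = 0.02·√8100 + 0.16·√12100 + 0.62·√40000 + 0.2·√108900 = 0.02·90 + 0.16·110 + 0.62·200 + 0.2·330 = 209.4
CE = (209.4)² = 43848.36
Risk premium = EV − CE = 48678 − 43848.36 = 4829.64

$4,829.64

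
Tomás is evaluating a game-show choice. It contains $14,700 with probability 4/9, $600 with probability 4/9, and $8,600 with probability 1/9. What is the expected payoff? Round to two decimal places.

EV = 4/9 × 14700 + 4/9 × 600 + 1/9 × 8600 = 6533.3333 + 266.6667 + 955.5556 = 7755.5556

$7,755.56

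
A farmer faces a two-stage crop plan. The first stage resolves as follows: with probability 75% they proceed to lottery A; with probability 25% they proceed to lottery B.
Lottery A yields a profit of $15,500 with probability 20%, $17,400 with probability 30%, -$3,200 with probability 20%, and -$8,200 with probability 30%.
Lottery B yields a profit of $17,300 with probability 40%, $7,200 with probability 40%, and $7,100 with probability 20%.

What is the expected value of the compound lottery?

$6,720

EV(A) = 0.2 × 15500 + 0.3 × 17400 + 0.2 × (-3200) + 0.3 × (-8200) = 3100 + 5220 − 640 − 2460 = 5220
EV(B) = 0.4 × 17300 + 0.4 × 7200 + 0.2 × 7100 = 6920 + 2880 + 1420 = 11220
Overall = 0.75 × 5220 + 0.25 × 11220 = 3915 + 2805 = 6720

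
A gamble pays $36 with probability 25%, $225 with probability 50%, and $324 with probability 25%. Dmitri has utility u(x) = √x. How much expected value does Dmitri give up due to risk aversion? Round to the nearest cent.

E[u] = 0.25·√36 + 0.5·√225 + 0.25·√324 = 0.25·6 + 0.5·15 + 0.25·18 = 13.5
CE = (13.5)² = 182.25
Risk premium = EV − CE = 202.5 − 182.25 = 20.25

$20.25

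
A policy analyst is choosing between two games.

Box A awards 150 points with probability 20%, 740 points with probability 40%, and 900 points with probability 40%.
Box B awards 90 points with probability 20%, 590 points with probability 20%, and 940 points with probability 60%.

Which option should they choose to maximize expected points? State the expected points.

Box B (700 points)

Box A = 0.2 × 150 + 0.4 × 740 + 0.4 × 900 = 30 + 296 + 360 = 686
Box B = 0.2 × 90 + 0.2 × 590 + 0.6 × 940 = 18 + 118 + 564 = 700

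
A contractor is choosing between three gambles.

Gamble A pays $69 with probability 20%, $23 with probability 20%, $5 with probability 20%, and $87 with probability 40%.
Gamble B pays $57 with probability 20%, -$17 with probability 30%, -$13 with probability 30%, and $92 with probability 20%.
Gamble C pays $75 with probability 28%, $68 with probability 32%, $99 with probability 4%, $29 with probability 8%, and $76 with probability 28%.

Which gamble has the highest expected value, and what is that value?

Gamble A = 0.2 × 69 + 0.2 × 23 + 0.2 × 5 + 0.4 × 87 = 13.8 + 4.6 + 1 + 34.8 = 54.2
Gamble B = 0.2 × 57 + 0.3 × (-17) + 0.3 × (-13) + 0.2 × 92 = 11.4 − 5.1 − 3.9 + 18.4 = 20.8
Gamble C = 0.28 × 75 + 0.32 × 68 + 0.04 × 99 + 0.08 × 29 + 0.28 × 76 = 21 + 21.76 + 3.96 + 2.32 + 21.28 = 70.32

Gamble C ($70.32)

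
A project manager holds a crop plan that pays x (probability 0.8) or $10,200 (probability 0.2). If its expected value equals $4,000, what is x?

0.8·x + 0.2·10200 = 4000
0.8·x = 4000 − 2040 = 1960
x = 1960 / 0.8 = 2450

x = $2,450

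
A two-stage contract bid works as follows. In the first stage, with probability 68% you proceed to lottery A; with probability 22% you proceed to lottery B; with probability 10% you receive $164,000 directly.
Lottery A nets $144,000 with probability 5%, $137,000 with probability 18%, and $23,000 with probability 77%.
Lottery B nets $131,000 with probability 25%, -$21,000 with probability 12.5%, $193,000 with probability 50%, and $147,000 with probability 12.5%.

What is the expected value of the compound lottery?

$82,007.60

EV(A) = 0.05 × 144000 + 0.18 × 137000 + 0.77 × 23000 = 7200 + 24660 + 17710 = 49570
EV(B) = 0.25 × 131000 + 0.125 × (-21000) + 0.5 × 193000 + 0.125 × 147000 = 32750 − 2625 + 96500 + 18375 = 145000
Branch C: 164000 (certain)
Overall = 0.68 × 49570 + 0.22 × 145000 + 0.1 × 164000 = 33707.6 + 31900 + 16400 = 82007.6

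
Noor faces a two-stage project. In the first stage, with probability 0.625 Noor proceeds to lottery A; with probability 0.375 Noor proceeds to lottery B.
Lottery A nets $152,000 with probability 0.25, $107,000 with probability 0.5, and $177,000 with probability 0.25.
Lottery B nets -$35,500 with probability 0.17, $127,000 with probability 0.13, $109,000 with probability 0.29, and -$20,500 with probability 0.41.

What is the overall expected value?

$97,473.75

EV(A) = 0.25 × 152000 + 0.5 × 107000 + 0.25 × 177000 = 38000 + 53500 + 44250 = 135750
EV(B) = 0.17 × (-35500) + 0.13 × 127000 + 0.29 × 109000 + 0.41 × (-20500) = -6035 + 16510 + 31610 − 8405 = 33680
Overall = 0.625 × 135750 + 0.375 × 33680 = 84843.75 + 12630 = 97473.75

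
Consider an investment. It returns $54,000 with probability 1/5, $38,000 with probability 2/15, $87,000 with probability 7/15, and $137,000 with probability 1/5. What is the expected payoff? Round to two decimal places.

$83,866.67

EV = 1/5 × 54000 + 2/15 × 38000 + 7/15 × 87000 + 1/5 × 137000 = 10800 + 5066.6667 + 40600 + 27400 = 83866.6667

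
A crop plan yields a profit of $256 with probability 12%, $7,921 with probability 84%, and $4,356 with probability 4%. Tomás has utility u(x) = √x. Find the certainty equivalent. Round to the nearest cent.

E[u] = 0.12·√256 + 0.84·√7921 + 0.04·√4356 = 0.12·16 + 0.84·89 + 0.04·66 = 79.32
CE = (79.32)² = 6291.6624

$6,291.66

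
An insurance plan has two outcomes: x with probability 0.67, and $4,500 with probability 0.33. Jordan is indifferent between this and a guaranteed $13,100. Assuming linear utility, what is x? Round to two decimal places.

x = $17,335.82

0.67·x + 0.33·4500 = 13100
0.67·x = 13100 − 1485 = 11615
x = 11615 / 0.67 = 17335.8209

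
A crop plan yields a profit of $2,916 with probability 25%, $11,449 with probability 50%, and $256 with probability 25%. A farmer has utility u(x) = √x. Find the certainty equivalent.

E[u] = 0.25·√2916 + 0.5·√11449 + 0.25·√256 = 0.25·54 + 0.5·107 + 0.25·16 = 71
CE = (71)² = 5041

$5,041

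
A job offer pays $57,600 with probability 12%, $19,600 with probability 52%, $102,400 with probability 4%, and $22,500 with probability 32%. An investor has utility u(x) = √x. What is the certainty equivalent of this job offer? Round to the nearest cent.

$26,373.76

E[u] = 0.12·√57600 + 0.52·√19600 + 0.04·√102400 + 0.32·√22500 = 0.12·240 + 0.52·140 + 0.04·320 + 0.32·150 = 162.4
CE = (162.4)² = 26373.76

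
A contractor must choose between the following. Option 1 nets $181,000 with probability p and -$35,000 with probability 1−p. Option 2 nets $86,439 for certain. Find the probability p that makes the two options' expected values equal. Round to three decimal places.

p·181000 + (1−p)·(-35000) = 86439
216000p − 35000 = 86439
p = (86439 + 35000) / 216000

p = 0.562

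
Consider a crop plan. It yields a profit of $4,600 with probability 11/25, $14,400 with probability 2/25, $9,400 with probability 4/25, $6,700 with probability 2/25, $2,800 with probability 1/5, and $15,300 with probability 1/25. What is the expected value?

EV = 11/25 × 4600 + 2/25 × 14400 + 4/25 × 9400 + 2/25 × 6700 + 1/5 × 2800 + 1/25 × 15300 = 2024 + 1152 + 1504 + 536 + 560 + 612 = 6388

$6,388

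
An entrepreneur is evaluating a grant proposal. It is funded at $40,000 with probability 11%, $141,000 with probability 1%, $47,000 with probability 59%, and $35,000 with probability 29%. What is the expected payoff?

$43,690

EV = 0.11 × 40000 + 0.01 × 141000 + 0.59 × 47000 + 0.29 × 35000 = 4400 + 1410 + 27730 + 10150 = 43690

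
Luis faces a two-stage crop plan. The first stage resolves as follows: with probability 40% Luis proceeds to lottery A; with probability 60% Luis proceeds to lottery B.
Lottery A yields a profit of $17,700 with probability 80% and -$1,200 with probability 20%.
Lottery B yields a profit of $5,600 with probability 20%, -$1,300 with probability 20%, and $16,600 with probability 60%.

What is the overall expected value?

$12,060

EV(A) = 0.8 × 17700 + 0.2 × (-1200) = 14160 − 240 = 13920
EV(B) = 0.2 × 5600 + 0.2 × (-1300) + 0.6 × 16600 = 1120 − 260 + 9960 = 10820
Overall = 0.4 × 13920 + 0.6 × 10820 = 5568 + 6492 = 12060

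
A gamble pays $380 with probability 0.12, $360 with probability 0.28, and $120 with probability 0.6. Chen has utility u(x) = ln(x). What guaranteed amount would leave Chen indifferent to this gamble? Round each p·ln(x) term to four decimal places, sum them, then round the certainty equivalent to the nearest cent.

$187.43

E[u] = 0.12·ln(380) + 0.28·ln(360) + 0.6·ln(120) = 0.7128 + 1.6481 + 2.8725 = 5.2334
CE = e^5.2334 ≈ 187.43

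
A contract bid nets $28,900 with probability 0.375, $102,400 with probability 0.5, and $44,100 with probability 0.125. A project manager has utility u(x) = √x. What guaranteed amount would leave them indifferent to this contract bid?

E[u] = 0.375·√28900 + 0.5·√102400 + 0.125·√44100 = 0.375·170 + 0.5·320 + 0.125·210 = 250
CE = (250)² = 62500

$62,500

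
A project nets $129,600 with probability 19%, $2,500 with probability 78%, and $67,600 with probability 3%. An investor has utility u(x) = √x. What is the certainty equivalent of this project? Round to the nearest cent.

$13,271.04

E[u] = 0.19·√129600 + 0.78·√2500 + 0.03·√67600 = 0.19·360 + 0.78·50 + 0.03·260 = 115.2
CE = (115.2)² = 13271.04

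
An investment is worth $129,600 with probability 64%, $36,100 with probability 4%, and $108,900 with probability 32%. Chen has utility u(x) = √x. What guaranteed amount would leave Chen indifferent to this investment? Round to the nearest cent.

$118,060.96

E[u] = 0.64·√129600 + 0.04·√36100 + 0.32·√108900 = 0.64·360 + 0.04·190 + 0.32·330 = 343.6
CE = (343.6)² = 118060.96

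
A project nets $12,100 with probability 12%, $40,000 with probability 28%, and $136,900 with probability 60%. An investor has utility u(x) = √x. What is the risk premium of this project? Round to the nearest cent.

$9,994.56

E[u] = 0.12·√12100 + 0.28·√40000 + 0.6·√136900 = 0.12·110 + 0.28·200 + 0.6·370 = 291.2
CE = (291.2)² = 84797.44
Risk premium = EV − CE = 94792 − 84797.44 = 9994.56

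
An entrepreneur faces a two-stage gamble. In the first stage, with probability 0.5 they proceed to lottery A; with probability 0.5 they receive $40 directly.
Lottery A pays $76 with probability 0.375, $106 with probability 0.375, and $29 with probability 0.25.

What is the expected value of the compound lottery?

$57.75

EV(A) = 0.375 × 76 + 0.375 × 106 + 0.25 × 29 = 28.5 + 39.75 + 7.25 = 75.5
Branch B: 40 (certain)
Overall = 0.5 × 75.5 + 0.5 × 40 = 37.75 + 20 = 57.75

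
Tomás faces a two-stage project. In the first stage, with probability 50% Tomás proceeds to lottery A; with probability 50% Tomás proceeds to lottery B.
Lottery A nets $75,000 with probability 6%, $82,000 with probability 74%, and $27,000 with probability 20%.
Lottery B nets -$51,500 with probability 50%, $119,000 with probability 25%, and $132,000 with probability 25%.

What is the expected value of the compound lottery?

$53,790

EV(A) = 0.06 × 75000 + 0.74 × 82000 + 0.2 × 27000 = 4500 + 60680 + 5400 = 70580
EV(B) = 0.5 × (-51500) + 0.25 × 119000 + 0.25 × 132000 = -25750 + 29750 + 33000 = 37000
Overall = 0.5 × 70580 + 0.5 × 37000 = 35290 + 18500 = 53790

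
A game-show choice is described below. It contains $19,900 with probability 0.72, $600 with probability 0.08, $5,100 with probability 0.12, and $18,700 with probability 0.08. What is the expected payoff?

$16,484

EV = 0.72 × 19900 + 0.08 × 600 + 0.12 × 5100 + 0.08 × 18700 = 14328 + 48 + 612 + 1496 = 16484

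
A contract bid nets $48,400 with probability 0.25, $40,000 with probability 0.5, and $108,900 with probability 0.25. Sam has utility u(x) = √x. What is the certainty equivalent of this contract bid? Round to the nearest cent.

E[u] = 0.25·√48400 + 0.5·√40000 + 0.25·√108900 = 0.25·220 + 0.5·200 + 0.25·330 = 237.5
CE = (237.5)² = 56406.25

$56,406.25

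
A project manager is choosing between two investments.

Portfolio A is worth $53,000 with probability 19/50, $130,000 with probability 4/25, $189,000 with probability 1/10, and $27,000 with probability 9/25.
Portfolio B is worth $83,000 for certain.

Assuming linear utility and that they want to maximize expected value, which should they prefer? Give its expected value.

Portfolio A = 19/50 × 53000 + 4/25 × 130000 + 1/10 × 189000 + 9/25 × 27000 = 20140 + 20800 + 18900 + 9720 = 69560
Portfolio B: 83000 (certain)

Portfolio B ($83,000)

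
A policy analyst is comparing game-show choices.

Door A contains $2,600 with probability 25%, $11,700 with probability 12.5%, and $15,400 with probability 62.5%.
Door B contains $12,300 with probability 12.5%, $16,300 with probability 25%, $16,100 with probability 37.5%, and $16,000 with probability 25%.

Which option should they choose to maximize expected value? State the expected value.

Door A = 0.25 × 2600 + 0.125 × 11700 + 0.625 × 15400 = 650 + 1462.5 + 9625 = 11737.5
Door B = 0.125 × 12300 + 0.25 × 16300 + 0.375 × 16100 + 0.25 × 16000 = 1537.5 + 4075 + 6037.5 + 4000 = 15650

Door B ($15,650)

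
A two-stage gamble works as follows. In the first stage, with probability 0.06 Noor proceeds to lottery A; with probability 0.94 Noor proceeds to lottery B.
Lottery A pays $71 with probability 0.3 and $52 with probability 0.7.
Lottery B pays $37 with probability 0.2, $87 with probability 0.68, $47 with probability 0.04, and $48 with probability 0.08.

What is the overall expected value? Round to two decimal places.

$71.41

EV(A) = 0.3 × 71 + 0.7 × 52 = 21.3 + 36.4 = 57.7
EV(B) = 0.2 × 37 + 0.68 × 87 + 0.04 × 47 + 0.08 × 48 = 7.4 + 59.16 + 1.88 + 3.84 = 72.28
Overall = 0.06 × 57.7 + 0.94 × 72.28 = 3.462 + 67.9432 = 71.4052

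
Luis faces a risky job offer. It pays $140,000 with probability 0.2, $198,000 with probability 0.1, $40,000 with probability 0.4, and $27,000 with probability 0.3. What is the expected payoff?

EV = 0.2 × 140000 + 0.1 × 198000 + 0.4 × 40000 + 0.3 × 27000 = 28000 + 19800 + 16000 + 8100 = 71900

$71,900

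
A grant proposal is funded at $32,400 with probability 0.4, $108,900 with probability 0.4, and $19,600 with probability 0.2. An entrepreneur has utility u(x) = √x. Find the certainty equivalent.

$53,824

E[u] = 0.4·√32400 + 0.4·√108900 + 0.2·√19600 = 0.4·180 + 0.4·330 + 0.2·140 = 232
CE = (232)² = 53824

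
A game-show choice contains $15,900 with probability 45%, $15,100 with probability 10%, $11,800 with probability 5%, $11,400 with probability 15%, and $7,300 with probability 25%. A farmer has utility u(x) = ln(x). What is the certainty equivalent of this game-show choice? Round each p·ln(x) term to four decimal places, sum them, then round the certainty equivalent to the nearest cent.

$12,202.55

E[u] = 0.45·ln(15900) + 0.1·ln(15100) + 0.05·ln(11800) + 0.15·ln(11400) + 0.25·ln(7300) = 4.3533 + 0.9622 + 0.4688 + 1.4012 + 2.2239 = 9.4094
CE = e^9.4094 ≈ 12202.55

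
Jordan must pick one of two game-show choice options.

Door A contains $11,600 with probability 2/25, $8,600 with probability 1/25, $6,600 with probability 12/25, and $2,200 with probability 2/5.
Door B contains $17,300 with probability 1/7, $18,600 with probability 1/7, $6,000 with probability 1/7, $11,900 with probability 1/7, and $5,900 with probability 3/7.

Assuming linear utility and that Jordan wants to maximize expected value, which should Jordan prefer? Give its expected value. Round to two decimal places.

Door B ($10,214.29)

Door A = 2/25 × 11600 + 1/25 × 8600 + 12/25 × 6600 + 2/5 × 2200 = 928 + 344 + 3168 + 880 = 5320
Door B = 1/7 × 17300 + 1/7 × 18600 + 1/7 × 6000 + 1/7 × 11900 + 3/7 × 5900 = 2471.4286 + 2657.1429 + 857.1429 + 1700 + 2528.5714 = 10214.2857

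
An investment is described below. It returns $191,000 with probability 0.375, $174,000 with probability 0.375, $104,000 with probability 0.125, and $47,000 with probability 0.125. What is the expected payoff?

$155,750

EV = 0.375 × 191000 + 0.375 × 174000 + 0.125 × 104000 + 0.125 × 47000 = 71625 + 65250 + 13000 + 5875 = 155750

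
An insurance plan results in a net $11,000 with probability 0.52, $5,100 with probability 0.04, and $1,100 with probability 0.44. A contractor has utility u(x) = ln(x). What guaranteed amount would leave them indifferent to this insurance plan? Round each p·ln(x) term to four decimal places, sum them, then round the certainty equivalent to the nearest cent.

$3,872.67

E[u] = 0.52·ln(11000) + 0.04·ln(5100) + 0.44·ln(1100) = 4.8389 + 0.3415 + 3.0813 = 8.2617
CE = e^8.2617 ≈ 3872.67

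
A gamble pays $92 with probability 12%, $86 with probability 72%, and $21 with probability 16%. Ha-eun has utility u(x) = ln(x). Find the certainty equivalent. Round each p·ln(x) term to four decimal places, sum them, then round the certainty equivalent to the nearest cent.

E[u] = 0.12·ln(92) + 0.72·ln(86) + 0.16·ln(21) = 0.5426 + 3.2071 + 0.4871 = 4.2368
CE = e^4.2368 ≈ 69.19

$69.19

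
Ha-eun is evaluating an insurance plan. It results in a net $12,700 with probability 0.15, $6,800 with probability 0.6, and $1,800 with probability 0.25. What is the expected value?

EV = 0.15 × 12700 + 0.6 × 6800 + 0.25 × 1800 = 1905 + 4080 + 450 = 6435

$6,435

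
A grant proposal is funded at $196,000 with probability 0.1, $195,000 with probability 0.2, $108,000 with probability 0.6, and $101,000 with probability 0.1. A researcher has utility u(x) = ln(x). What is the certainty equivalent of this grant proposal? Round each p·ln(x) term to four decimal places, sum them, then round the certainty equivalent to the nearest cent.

$128,155.54

E[u] = 0.1·ln(196000) + 0.2·ln(195000) + 0.6·ln(108000) + 0.1·ln(101000) = 1.2186 + 2.4362 + 6.9539 + 1.1523 = 11.7610
CE = e^11.7610 ≈ 128155.54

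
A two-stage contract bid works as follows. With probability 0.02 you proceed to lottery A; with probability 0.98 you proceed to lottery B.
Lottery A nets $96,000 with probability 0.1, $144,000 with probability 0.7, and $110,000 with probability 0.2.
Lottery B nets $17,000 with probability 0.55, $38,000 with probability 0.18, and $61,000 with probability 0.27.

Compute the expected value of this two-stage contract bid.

$34,654.80

EV(A) = 0.1 × 96000 + 0.7 × 144000 + 0.2 × 110000 = 9600 + 100800 + 22000 = 132400
EV(B) = 0.55 × 17000 + 0.18 × 38000 + 0.27 × 61000 = 9350 + 6840 + 16470 = 32660
Overall = 0.02 × 132400 + 0.98 × 32660 = 2648 + 32006.8 = 34654.8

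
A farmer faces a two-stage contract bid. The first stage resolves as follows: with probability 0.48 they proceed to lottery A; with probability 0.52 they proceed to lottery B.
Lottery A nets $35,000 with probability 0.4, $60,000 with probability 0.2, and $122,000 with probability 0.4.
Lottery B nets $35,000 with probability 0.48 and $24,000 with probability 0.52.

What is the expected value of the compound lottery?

EV(A) = 0.4 × 35000 + 0.2 × 60000 + 0.4 × 122000 = 14000 + 12000 + 48800 = 74800
EV(B) = 0.48 × 35000 + 0.52 × 24000 = 16800 + 12480 = 29280
Overall = 0.48 × 74800 + 0.52 × 29280 = 35904 + 15225.6 = 51129.6

$51,129.60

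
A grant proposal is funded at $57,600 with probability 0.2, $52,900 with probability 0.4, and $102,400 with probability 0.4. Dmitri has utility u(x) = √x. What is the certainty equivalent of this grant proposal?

E[u] = 0.2·√57600 + 0.4·√52900 + 0.4·√102400 = 0.2·240 + 0.4·230 + 0.4·320 = 268
CE = (268)² = 71824

$71,824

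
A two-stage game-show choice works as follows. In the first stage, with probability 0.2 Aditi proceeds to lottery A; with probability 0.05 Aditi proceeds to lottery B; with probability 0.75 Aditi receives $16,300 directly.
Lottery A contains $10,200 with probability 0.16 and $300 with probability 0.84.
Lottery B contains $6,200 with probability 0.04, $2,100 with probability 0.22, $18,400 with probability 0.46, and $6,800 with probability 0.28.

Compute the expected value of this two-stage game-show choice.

EV(A) = 0.16 × 10200 + 0.84 × 300 = 1632 + 252 = 1884
EV(B) = 0.04 × 6200 + 0.22 × 2100 + 0.46 × 18400 + 0.28 × 6800 = 248 + 462 + 8464 + 1904 = 11078
Branch C: 16300 (certain)
Overall = 0.2 × 1884 + 0.05 × 11078 + 0.75 × 16300 = 376.8 + 553.9 + 12225 = 13155.7

$13,155.70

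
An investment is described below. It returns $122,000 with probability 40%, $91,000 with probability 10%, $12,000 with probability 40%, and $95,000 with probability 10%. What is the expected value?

EV = 0.4 × 122000 + 0.1 × 91000 + 0.4 × 12000 + 0.1 × 95000 = 48800 + 9100 + 4800 + 9500 = 72200

$72,200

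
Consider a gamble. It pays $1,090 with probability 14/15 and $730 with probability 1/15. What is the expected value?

$1,066

EV = 14/15 × 1090 + 1/15 × 730 = 1017.3333 + 48.6667 = 1066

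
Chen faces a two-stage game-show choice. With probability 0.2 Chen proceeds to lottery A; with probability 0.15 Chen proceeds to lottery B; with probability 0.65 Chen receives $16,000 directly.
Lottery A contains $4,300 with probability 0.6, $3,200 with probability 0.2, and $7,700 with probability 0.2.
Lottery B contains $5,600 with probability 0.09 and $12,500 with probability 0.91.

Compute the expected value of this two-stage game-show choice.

EV(A) = 0.6 × 4300 + 0.2 × 3200 + 0.2 × 7700 = 2580 + 640 + 1540 = 4760
EV(B) = 0.09 × 5600 + 0.91 × 12500 = 504 + 11375 = 11879
Branch C: 16000 (certain)
Overall = 0.2 × 4760 + 0.15 × 11879 + 0.65 × 16000 = 952 + 1781.85 + 10400 = 13133.85

$13,133.85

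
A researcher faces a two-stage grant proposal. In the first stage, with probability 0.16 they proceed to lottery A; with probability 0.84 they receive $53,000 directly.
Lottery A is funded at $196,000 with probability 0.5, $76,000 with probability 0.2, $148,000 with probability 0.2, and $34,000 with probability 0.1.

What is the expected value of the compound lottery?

$67,912

EV(A) = 0.5 × 196000 + 0.2 × 76000 + 0.2 × 148000 + 0.1 × 34000 = 98000 + 15200 + 29600 + 3400 = 146200
Branch B: 53000 (certain)
Overall = 0.16 × 146200 + 0.84 × 53000 = 23392 + 44520 = 67912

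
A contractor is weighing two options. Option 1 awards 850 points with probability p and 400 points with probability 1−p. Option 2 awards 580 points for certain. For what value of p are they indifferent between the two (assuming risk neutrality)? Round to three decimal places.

p·850 + (1−p)·400 = 580
450p + 400 = 580
p = (580 − 400) / 450

p = 0.400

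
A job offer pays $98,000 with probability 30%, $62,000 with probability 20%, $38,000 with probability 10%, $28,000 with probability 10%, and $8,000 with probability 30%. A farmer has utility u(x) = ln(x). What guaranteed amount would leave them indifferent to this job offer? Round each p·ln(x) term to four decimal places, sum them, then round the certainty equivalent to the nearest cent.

$33,843.42

E[u] = 0.3·ln(98000) + 0.2·ln(62000) + 0.1·ln(38000) + 0.1·ln(28000) + 0.3·ln(8000) = 3.4478 + 2.2070 + 1.0545 + 1.0240 + 2.6962 = 10.4295
CE = e^10.4295 ≈ 33843.42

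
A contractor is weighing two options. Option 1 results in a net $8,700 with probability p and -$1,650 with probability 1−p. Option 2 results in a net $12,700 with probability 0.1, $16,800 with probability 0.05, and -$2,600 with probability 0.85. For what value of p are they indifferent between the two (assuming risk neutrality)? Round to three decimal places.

p = 0.150

EV(Option 2) = 0.1 × 12700 + 0.05 × 16800 + 0.85 × (-2600) = 1270 + 840 − 2210 = -100
p·8700 + (1−p)·(-1650) = -100
10350p − 1650 = -100
p = (-100 + 1650) / 10350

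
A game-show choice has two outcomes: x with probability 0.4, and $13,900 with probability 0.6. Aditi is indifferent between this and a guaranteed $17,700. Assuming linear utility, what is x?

0.4·x + 0.6·13900 = 17700
0.4·x = 17700 − 8340 = 9360
x = 9360 / 0.4 = 23400

x = $23,400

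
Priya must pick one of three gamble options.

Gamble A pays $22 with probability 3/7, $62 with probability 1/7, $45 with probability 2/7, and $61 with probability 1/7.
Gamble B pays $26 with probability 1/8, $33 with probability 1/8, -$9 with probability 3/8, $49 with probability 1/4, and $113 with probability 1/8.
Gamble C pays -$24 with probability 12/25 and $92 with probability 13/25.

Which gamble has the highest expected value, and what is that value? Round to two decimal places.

Gamble A ($39.86)

Gamble A = 3/7 × 22 + 1/7 × 62 + 2/7 × 45 + 1/7 × 61 = 9.4286 + 8.8571 + 12.8571 + 8.7143 = 39.8571
Gamble B = 1/8 × 26 + 1/8 × 33 + 3/8 × (-9) + 1/4 × 49 + 1/8 × 113 = 3.25 + 4.125 − 3.375 + 12.25 + 14.125 = 30.375
Gamble C = 12/25 × (-24) + 13/25 × 92 = -11.52 + 47.84 = 36.32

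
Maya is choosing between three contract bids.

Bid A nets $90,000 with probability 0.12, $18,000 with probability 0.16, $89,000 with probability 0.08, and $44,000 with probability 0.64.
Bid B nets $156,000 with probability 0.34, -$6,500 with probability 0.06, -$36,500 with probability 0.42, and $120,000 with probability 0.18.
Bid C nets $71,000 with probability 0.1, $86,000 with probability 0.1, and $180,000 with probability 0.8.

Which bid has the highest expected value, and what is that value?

Bid C ($159,700)

Bid A = 0.12 × 90000 + 0.16 × 18000 + 0.08 × 89000 + 0.64 × 44000 = 10800 + 2880 + 7120 + 28160 = 48960
Bid B = 0.34 × 156000 + 0.06 × (-6500) + 0.42 × (-36500) + 0.18 × 120000 = 53040 − 390 − 15330 + 21600 = 58920
Bid C = 0.1 × 71000 + 0.1 × 86000 + 0.8 × 180000 = 7100 + 8600 + 144000 = 159700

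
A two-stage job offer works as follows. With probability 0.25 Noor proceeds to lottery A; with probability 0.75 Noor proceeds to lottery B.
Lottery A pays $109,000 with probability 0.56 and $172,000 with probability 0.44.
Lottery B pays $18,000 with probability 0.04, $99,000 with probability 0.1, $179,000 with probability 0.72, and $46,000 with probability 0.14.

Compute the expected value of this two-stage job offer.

EV(A) = 0.56 × 109000 + 0.44 × 172000 = 61040 + 75680 = 136720
EV(B) = 0.04 × 18000 + 0.1 × 99000 + 0.72 × 179000 + 0.14 × 46000 = 720 + 9900 + 128880 + 6440 = 145940
Overall = 0.25 × 136720 + 0.75 × 145940 = 34180 + 109455 = 143635

$143,635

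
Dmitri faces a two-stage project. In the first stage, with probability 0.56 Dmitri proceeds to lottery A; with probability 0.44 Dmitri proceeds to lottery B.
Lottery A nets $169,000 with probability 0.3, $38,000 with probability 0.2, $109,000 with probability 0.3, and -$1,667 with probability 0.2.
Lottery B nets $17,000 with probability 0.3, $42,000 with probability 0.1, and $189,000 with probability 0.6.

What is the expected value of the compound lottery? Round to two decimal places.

EV(A) = 0.3 × 169000 + 0.2 × 38000 + 0.3 × 109000 + 0.2 × (-1667) = 50700 + 7600 + 32700 − 333.4 = 90666.6
EV(B) = 0.3 × 17000 + 0.1 × 42000 + 0.6 × 189000 = 5100 + 4200 + 113400 = 122700
Overall = 0.56 × 90666.6 + 0.44 × 122700 = 50773.296 + 53988 = 104761.296

$104,761.30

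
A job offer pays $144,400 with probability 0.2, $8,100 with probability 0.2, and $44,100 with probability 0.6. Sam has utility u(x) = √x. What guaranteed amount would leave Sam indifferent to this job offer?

E[u] = 0.2·√144400 + 0.2·√8100 + 0.6·√44100 = 0.2·380 + 0.2·90 + 0.6·210 = 220
CE = (220)² = 48400

$48,400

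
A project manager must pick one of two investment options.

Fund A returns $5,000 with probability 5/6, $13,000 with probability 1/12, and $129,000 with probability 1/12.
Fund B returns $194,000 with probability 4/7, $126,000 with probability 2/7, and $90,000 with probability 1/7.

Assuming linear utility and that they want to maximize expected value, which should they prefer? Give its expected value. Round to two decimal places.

Fund A = 5/6 × 5000 + 1/12 × 13000 + 1/12 × 129000 = 4166.6667 + 1083.3333 + 10750 = 16000
Fund B = 4/7 × 194000 + 2/7 × 126000 + 1/7 × 90000 = 110857.1429 + 36000 + 12857.1429 = 159714.2857

Fund B ($159,714.29)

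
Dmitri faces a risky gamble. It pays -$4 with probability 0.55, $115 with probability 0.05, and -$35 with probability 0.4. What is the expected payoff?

-$10.45

EV = 0.55 × (-4) + 0.05 × 115 + 0.4 × (-35) = -2.2 + 5.75 − 14 = -10.45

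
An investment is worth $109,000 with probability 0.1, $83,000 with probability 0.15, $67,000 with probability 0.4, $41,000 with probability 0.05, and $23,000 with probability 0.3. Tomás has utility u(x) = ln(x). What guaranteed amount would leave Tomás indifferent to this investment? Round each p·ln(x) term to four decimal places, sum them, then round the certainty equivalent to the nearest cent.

E[u] = 0.1·ln(109000) + 0.15·ln(83000) + 0.4·ln(67000) + 0.05·ln(41000) + 0.3·ln(23000) = 1.1599 + 1.6990 + 4.4450 + 0.5311 + 3.0130 = 10.8480
CE = e^10.8480 ≈ 51431.19

$51,431.19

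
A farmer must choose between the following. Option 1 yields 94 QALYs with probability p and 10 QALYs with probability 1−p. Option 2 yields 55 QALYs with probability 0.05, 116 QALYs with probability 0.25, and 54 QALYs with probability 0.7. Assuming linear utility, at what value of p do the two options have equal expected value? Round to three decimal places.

EV(Option 2) = 0.05 × 55 + 0.25 × 116 + 0.7 × 54 = 2.75 + 29 + 37.8 = 69.55
p·94 + (1−p)·10 = 69.55
84p + 10 = 69.55
p = (69.55 − 10) / 84

p = 0.709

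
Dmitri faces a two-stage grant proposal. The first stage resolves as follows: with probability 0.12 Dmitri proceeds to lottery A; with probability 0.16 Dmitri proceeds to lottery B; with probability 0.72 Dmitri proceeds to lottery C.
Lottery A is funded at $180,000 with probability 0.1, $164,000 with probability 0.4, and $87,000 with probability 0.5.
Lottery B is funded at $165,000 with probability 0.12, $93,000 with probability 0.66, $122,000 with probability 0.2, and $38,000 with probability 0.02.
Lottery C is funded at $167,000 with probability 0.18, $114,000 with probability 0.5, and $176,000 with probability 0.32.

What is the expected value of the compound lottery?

EV(A) = 0.1 × 180000 + 0.4 × 164000 + 0.5 × 87000 = 18000 + 65600 + 43500 = 127100
EV(B) = 0.12 × 165000 + 0.66 × 93000 + 0.2 × 122000 + 0.02 × 38000 = 19800 + 61380 + 24400 + 760 = 106340
EV(C) = 0.18 × 167000 + 0.5 × 114000 + 0.32 × 176000 = 30060 + 57000 + 56320 = 143380
Overall = 0.12 × 127100 + 0.16 × 106340 + 0.72 × 143380 = 15252 + 17014.4 + 103233.6 = 135500

$135,500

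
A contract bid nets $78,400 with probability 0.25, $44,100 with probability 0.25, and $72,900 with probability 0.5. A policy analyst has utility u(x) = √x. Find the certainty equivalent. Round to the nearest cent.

$66,306.25

E[u] = 0.25·√78400 + 0.25·√44100 + 0.5·√72900 = 0.25·280 + 0.25·210 + 0.5·270 = 257.5
CE = (257.5)² = 66306.25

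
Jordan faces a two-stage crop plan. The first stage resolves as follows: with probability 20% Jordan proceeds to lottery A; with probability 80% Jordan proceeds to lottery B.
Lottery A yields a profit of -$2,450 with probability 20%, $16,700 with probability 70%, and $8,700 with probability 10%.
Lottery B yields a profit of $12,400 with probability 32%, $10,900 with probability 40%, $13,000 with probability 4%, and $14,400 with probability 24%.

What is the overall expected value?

$12,257.20

EV(A) = 0.2 × (-2450) + 0.7 × 16700 + 0.1 × 8700 = -490 + 11690 + 870 = 12070
EV(B) = 0.32 × 12400 + 0.4 × 10900 + 0.04 × 13000 + 0.24 × 14400 = 3968 + 4360 + 520 + 3456 = 12304
Overall = 0.2 × 12070 + 0.8 × 12304 = 2414 + 9843.2 = 12257.2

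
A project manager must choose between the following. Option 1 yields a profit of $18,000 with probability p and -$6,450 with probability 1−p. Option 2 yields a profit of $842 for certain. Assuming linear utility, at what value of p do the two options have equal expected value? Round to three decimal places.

p = 0.298

p·18000 + (1−p)·(-6450) = 842
24450p − 6450 = 842
p = (842 + 6450) / 24450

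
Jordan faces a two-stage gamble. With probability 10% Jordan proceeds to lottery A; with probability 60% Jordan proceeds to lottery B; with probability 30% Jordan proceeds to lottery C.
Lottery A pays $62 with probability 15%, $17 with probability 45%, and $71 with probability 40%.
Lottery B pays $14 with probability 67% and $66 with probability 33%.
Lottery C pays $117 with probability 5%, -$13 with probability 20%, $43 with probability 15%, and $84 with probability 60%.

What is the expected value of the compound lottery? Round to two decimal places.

EV(A) = 0.15 × 62 + 0.45 × 17 + 0.4 × 71 = 9.3 + 7.65 + 28.4 = 45.35
EV(B) = 0.67 × 14 + 0.33 × 66 = 9.38 + 21.78 = 31.16
EV(C) = 0.05 × 117 + 0.2 × (-13) + 0.15 × 43 + 0.6 × 84 = 5.85 − 2.6 + 6.45 + 50.4 = 60.1
Overall = 0.1 × 45.35 + 0.6 × 31.16 + 0.3 × 60.1 = 4.535 + 18.696 + 18.03 = 41.261

$41.26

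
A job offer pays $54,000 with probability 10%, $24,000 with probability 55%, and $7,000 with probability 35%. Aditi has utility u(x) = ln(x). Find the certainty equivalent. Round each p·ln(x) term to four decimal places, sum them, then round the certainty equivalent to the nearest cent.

$16,910.67

E[u] = 0.1·ln(54000) + 0.55·ln(24000) + 0.35·ln(7000) = 1.0897 + 5.5472 + 3.0988 = 9.7357
CE = e^9.7357 ≈ 16910.67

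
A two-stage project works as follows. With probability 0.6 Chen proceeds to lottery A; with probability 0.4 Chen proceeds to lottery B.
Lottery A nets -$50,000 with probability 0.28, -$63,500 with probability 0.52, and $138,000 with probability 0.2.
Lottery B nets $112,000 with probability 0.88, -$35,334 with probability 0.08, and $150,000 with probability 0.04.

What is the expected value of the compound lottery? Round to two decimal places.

$29,041.31

EV(A) = 0.28 × (-50000) + 0.52 × (-63500) + 0.2 × 138000 = -14000 − 33020 + 27600 = -19420
EV(B) = 0.88 × 112000 + 0.08 × (-35334) + 0.04 × 150000 = 98560 − 2826.72 + 6000 = 101733.28
Overall = 0.6 × (-19420) + 0.4 × 101733.28 = -11652 + 40693.312 = 29041.312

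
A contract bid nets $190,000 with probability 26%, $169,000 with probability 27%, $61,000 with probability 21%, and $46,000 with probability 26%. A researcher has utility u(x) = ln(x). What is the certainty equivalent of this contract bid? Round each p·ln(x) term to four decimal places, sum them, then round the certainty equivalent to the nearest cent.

$100,287.87

E[u] = 0.26·ln(190000) + 0.27·ln(169000) + 0.21·ln(61000) + 0.26·ln(46000) = 3.1602 + 3.2502 + 2.3139 + 2.7915 = 11.5158
CE = e^11.5158 ≈ 100287.87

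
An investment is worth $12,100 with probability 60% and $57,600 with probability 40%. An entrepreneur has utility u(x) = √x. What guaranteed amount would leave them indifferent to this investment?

$26,244

E[u] = 0.6·√12100 + 0.4·√57600 = 0.6·110 + 0.4·240 = 162
CE = (162)² = 26244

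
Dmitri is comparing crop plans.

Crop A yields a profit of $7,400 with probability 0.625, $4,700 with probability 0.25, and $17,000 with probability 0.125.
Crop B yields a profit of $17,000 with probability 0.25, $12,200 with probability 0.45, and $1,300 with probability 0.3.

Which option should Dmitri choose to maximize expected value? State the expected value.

Crop A = 0.625 × 7400 + 0.25 × 4700 + 0.125 × 17000 = 4625 + 1175 + 2125 = 7925
Crop B = 0.25 × 17000 + 0.45 × 12200 + 0.3 × 1300 = 4250 + 5490 + 390 = 10130

Crop B ($10,130)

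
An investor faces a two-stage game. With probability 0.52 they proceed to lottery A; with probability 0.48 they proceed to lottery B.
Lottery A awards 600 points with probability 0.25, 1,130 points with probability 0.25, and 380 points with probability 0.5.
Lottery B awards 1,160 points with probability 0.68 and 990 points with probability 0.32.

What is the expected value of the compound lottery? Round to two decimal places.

854.39 points

EV(A) = 0.25 × 600 + 0.25 × 1130 + 0.5 × 380 = 150 + 282.5 + 190 = 622.5
EV(B) = 0.68 × 1160 + 0.32 × 990 = 788.8 + 316.8 = 1105.6
Overall = 0.52 × 622.5 + 0.48 × 1105.6 = 323.7 + 530.688 = 854.388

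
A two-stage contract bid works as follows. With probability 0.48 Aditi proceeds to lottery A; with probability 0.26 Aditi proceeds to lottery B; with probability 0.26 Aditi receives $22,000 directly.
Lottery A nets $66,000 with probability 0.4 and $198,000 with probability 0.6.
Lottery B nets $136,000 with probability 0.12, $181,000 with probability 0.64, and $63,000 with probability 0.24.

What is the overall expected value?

EV(A) = 0.4 × 66000 + 0.6 × 198000 = 26400 + 118800 = 145200
EV(B) = 0.12 × 136000 + 0.64 × 181000 + 0.24 × 63000 = 16320 + 115840 + 15120 = 147280
Branch C: 22000 (certain)
Overall = 0.48 × 145200 + 0.26 × 147280 + 0.26 × 22000 = 69696 + 38292.8 + 5720 = 113708.8

$113,708.80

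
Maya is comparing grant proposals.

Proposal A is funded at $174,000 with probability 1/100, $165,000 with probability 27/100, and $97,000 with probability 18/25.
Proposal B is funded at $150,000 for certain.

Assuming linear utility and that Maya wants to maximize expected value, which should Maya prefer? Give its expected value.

Proposal A = 1/100 × 174000 + 27/100 × 165000 + 18/25 × 97000 = 1740 + 44550 + 69840 = 116130
Proposal B: 150000 (certain)

Proposal B ($150,000)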